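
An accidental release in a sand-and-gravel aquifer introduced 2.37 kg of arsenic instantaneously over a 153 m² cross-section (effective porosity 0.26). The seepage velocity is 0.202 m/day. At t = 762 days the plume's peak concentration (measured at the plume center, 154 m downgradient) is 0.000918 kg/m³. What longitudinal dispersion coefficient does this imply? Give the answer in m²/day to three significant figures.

0.440 m²/day

At the plume center C_max = M/(n_e·A·√(4πDt)), so D = M²/(4πt·(n_e·A·C_max)²).
n_e·A·C_max = 0.26 × 153 × 0.000918 = 0.03652 kg/m.
D = 2.37²/(4π × 762 × 0.03652²) = 0.440 m²/day.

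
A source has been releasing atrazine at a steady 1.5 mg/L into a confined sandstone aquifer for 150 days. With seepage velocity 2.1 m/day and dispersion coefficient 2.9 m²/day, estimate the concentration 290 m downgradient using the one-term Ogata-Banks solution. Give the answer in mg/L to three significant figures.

1.20 mg/L

For a continuous step input, C/C₀ ≈ ½·erfc((x−vt)/(2√(Dt))).
vt = 2.1 × 150 = 315 m and 2√(Dt) = 2√(2.9 × 150) = 41.71 m.
Argument (x−vt)/(2√(Dt)) = (290 − 315)/41.71 = -0.5994; ½·erfc(-0.5994) = 0.8017.
C = 1.5 × 0.8017 = 1.20 mg/L.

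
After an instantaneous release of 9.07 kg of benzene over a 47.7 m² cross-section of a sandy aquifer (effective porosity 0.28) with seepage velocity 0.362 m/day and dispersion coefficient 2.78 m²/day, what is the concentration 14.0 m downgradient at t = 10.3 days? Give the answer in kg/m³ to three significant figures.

0.0143 kg/m³

For an instantaneous plane source, C(x,t) = M/(n_e·A·√(4πDt)) · exp(−(x−vt)²/(4Dt)), with n_e·A the pore (flow) area.
Plume center vt = 0.362 × 10.3 = 3.7286 m, so the well at 14.0 m is 10.2714 m downgradient of the peak.
√(4πDt) = 18.97 m, giving peak height M/(n_e·A·√(4πDt)) = 9.07/(0.28 × 47.7 × 18.97) = 0.03580 kg/m³.
(x−vt)²/(4Dt) = (10.2714)²/(4 × 2.78 × 10.3) = 0.9211; exp(−0.9211) = 0.3981.
C = 0.03580 × 0.3981 = 0.0143 kg/m³.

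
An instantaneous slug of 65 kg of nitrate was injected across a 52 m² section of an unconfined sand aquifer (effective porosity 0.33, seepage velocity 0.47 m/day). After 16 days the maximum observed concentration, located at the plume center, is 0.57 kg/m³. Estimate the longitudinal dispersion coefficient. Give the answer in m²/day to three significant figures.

0.220 m²/day

At the plume center C_max = M/(n_e·A·√(4πDt)), so D = M²/(4πt·(n_e·A·C_max)²).
n_e·A·C_max = 0.33 × 52 × 0.57 = 9.781 kg/m.
D = 65²/(4π × 16 × 9.781²) = 0.220 m²/day.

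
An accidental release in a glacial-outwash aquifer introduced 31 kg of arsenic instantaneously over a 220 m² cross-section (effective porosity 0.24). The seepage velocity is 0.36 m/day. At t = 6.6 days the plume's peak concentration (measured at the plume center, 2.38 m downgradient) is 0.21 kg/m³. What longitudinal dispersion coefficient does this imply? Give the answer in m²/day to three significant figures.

At the plume center C_max = M/(n_e·A·√(4πDt)), so D = M²/(4πt·(n_e·A·C_max)²).
n_e·A·C_max = 0.24 × 220 × 0.21 = 11.09 kg/m.
D = 31²/(4π × 6.6 × 11.09²) = 0.0942 m²/day.

0.0942 m²/day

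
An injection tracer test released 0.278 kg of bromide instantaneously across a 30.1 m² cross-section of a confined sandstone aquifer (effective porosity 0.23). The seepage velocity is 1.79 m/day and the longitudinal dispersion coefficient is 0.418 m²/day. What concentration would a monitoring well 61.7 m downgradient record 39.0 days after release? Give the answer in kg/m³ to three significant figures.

0.00102 kg/m³

For an instantaneous plane source, C(x,t) = M/(n_e·A·√(4πDt)) · exp(−(x−vt)²/(4Dt)), with n_e·A the pore (flow) area.
Plume center vt = 1.79 × 39.0 = 69.81 m, so the well at 61.7 m is 8.11 m upgradient of the peak.
√(4πDt) = 14.31 m, giving peak height M/(n_e·A·√(4πDt)) = 0.278/(0.23 × 30.1 × 14.31) = 0.002806 kg/m³.
(x−vt)²/(4Dt) = (-8.11)²/(4 × 0.418 × 39.0) = 1.009; exp(−1.009) = 0.3646.
C = 0.002806 × 0.3646 = 0.00102 kg/m³.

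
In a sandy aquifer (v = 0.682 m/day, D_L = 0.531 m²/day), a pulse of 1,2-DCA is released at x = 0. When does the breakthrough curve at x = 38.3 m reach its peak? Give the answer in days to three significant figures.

55.0 days

For the 1D instantaneous-source solution, setting ∂C/∂t = 0 at fixed x gives v²t² + 2Dt − x² = 0, so t = (√(D² + v²x²) − D)/v².
√(D² + v²x²) = √(0.531² + 0.682² × 38.3²) = 26.13; v² = 0.465124.
t = (26.13 − 0.531)/0.465124 = 55.0 days (vs. the pure-advection estimate x/v = 56.2 d).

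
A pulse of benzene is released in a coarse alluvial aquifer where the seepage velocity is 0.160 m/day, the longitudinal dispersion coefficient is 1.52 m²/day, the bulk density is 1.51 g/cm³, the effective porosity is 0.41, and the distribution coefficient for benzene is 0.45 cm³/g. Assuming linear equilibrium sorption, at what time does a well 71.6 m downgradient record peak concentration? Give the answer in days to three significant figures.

Retardation factor R = 1 + ρ_b·K_d/n = 1 + 1.51 × 0.45/0.41 = 2.657.
Sorption retards both mechanisms: v_R = v/R = 0.06022 m/day, D_R = D/R = 0.5721 m²/day.
Peak time from v_R²t² + 2D_R t − x² = 0: t = (√(D_R² + v_R²x²) − D_R)/v_R².
√(D_R² + v_R²x²) = √(0.5721² + 0.06022² × 71.6²) = 4.350; v_R² = 0.003626.
t = (4.350 − 0.5721)/0.003626 = 1040 days.

1040 days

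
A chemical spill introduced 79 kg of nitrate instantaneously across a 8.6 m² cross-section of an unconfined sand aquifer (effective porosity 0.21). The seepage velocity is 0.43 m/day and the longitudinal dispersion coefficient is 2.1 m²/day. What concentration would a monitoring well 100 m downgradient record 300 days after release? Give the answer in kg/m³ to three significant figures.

For an instantaneous plane source, C(x,t) = M/(n_e·A·√(4πDt)) · exp(−(x−vt)²/(4Dt)), with n_e·A the pore (flow) area.
Plume center vt = 0.43 × 300 = 129 m, so the well at 100 m is 29 m upgradient of the peak.
√(4πDt) = 88.98 m, giving peak height M/(n_e·A·√(4πDt)) = 79/(0.21 × 8.6 × 88.98) = 0.4916 kg/m³.
(x−vt)²/(4Dt) = (-29)²/(4 × 2.1 × 300) = 0.3337; exp(−0.3337) = 0.7163.
C = 0.4916 × 0.7163 = 0.352 kg/m³.

0.352 kg/m³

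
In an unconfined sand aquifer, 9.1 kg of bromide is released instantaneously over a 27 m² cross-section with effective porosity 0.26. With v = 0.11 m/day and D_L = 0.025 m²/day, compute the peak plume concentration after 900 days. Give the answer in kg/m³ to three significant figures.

0.0771 kg/m³

The peak of an instantaneous 1D plume sits at x = vt; there the Gaussian factor is 1 and C_max = M/(n_e·A·√(4πDt)), where n_e·A is the pore area the mass is dissolved in.
√(4πDt) = √(4π × 0.025 × 900) = 16.81 m, so C_max = 9.1/(0.26 × 27 × 16.81) = 0.0771 kg/m³.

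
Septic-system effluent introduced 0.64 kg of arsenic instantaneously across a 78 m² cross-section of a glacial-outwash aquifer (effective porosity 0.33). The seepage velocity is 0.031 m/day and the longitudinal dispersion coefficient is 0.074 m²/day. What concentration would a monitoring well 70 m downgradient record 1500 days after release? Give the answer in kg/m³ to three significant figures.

For an instantaneous plane source, C(x,t) = M/(n_e·A·√(4πDt)) · exp(−(x−vt)²/(4Dt)), with n_e·A the pore (flow) area.
Plume center vt = 0.031 × 1500 = 46.5 m, so the well at 70 m is 23.5 m downgradient of the peak.
√(4πDt) = 37.35 m, giving peak height M/(n_e·A·√(4πDt)) = 0.64/(0.33 × 78 × 37.35) = 0.0006657 kg/m³.
(x−vt)²/(4Dt) = (23.5)²/(4 × 0.074 × 1500) = 1.244; exp(−1.244) = 0.2882.
C = 0.0006657 × 0.2882 = 0.000192 kg/m³.

0.000192 kg/m³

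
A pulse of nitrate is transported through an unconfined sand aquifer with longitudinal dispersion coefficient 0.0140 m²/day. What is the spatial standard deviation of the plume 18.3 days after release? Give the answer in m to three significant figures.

0.716 m

Dispersive spreading gives a Gaussian with σ² = 2Dt; advection only shifts the center.
σ = √(2 × 0.0140 × 18.3) = 0.716 m.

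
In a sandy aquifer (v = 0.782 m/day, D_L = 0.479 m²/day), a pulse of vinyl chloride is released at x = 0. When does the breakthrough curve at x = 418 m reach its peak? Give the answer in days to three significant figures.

534 days

For the 1D instantaneous-source solution, setting ∂C/∂t = 0 at fixed x gives v²t² + 2Dt − x² = 0, so t = (√(D² + v²x²) − D)/v².
√(D² + v²x²) = √(0.479² + 0.782² × 418²) = 326.9; v² = 0.611524.
t = (326.9 − 0.479)/0.611524 = 534 days (vs. the pure-advection estimate x/v = 535 d).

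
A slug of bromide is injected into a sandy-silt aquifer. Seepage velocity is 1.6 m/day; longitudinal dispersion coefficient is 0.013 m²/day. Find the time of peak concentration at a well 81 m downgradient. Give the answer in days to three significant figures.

For the 1D instantaneous-source solution, setting ∂C/∂t = 0 at fixed x gives v²t² + 2Dt − x² = 0, so t = (√(D² + v²x²) − D)/v².
√(D² + v²x²) = √(0.013² + 1.6² × 81²) = 129.6; v² = 2.56.
t = (129.6 − 0.013)/2.56 = 50.6 days (vs. the pure-advection estimate x/v = 50.6 d).

50.6 days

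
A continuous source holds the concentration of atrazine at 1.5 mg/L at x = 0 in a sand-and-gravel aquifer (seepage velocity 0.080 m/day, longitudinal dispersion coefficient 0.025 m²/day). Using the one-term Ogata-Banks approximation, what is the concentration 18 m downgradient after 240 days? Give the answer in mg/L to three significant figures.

For a continuous step input, C/C₀ ≈ ½·erfc((x−vt)/(2√(Dt))).
vt = 0.080 × 240 = 19.2 m and 2√(Dt) = 2√(0.025 × 240) = 4.899 m.
Argument (x−vt)/(2√(Dt)) = (18 − 19.2)/4.899 = -0.2449; ½·erfc(-0.2449) = 0.6355.
C = 1.5 × 0.6355 = 0.953 mg/L.

0.953 mg/L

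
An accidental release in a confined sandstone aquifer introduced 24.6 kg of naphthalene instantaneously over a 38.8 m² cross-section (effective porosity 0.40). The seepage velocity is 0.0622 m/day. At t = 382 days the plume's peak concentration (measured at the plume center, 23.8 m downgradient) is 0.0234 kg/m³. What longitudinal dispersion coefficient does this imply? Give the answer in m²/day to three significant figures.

At the plume center C_max = M/(n_e·A·√(4πDt)), so D = M²/(4πt·(n_e·A·C_max)²).
n_e·A·C_max = 0.40 × 38.8 × 0.0234 = 0.3632 kg/m.
D = 24.6²/(4π × 382 × 0.3632²) = 0.956 m²/day.

0.956 m²/day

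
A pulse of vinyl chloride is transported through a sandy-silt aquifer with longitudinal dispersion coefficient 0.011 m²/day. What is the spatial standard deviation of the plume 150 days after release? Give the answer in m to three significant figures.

Dispersive spreading gives a Gaussian with σ² = 2Dt; advection only shifts the center.
σ = √(2 × 0.011 × 150) = 1.82 m.

1.82 m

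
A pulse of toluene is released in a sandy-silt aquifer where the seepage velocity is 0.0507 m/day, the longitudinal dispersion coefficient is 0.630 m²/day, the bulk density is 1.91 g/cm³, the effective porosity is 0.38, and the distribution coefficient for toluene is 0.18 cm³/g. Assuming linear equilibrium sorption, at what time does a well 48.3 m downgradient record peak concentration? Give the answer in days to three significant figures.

1410 days

Retardation factor R = 1 + ρ_b·K_d/n = 1 + 1.91 × 0.18/0.38 = 1.905.
Sorption retards both mechanisms: v_R = v/R = 0.02661 m/day, D_R = D/R = 0.3307 m²/day.
Peak time from v_R²t² + 2D_R t − x² = 0: t = (√(D_R² + v_R²x²) − D_R)/v_R².
√(D_R² + v_R²x²) = √(0.3307² + 0.02661² × 48.3²) = 1.327; v_R² = 0.0007081.
t = (1.327 − 0.3307)/0.0007081 = 1410 days.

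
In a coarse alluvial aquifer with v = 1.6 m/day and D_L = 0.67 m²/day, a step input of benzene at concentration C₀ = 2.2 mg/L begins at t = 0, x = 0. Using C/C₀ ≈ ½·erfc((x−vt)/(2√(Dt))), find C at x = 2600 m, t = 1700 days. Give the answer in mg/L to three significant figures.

2.19 mg/L

For a continuous step input, C/C₀ ≈ ½·erfc((x−vt)/(2√(Dt))).
vt = 1.6 × 1700 = 2720 m and 2√(Dt) = 2√(0.67 × 1700) = 67.50 m.
Argument (x−vt)/(2√(Dt)) = (2600 − 2720)/67.50 = -1.778; ½·erfc(-1.778) = 0.9940.
C = 2.2 × 0.9940 = 2.19 mg/L.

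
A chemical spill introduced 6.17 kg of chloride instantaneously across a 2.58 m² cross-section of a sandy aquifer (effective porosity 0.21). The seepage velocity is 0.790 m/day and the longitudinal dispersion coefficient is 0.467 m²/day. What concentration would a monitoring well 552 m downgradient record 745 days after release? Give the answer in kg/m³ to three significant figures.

0.0659 kg/m³

For an instantaneous plane source, C(x,t) = M/(n_e·A·√(4πDt)) · exp(−(x−vt)²/(4Dt)), with n_e·A the pore (flow) area.
Plume center vt = 0.790 × 745 = 588.55 m, so the well at 552 m is 36.55 m upgradient of the peak.
√(4πDt) = 66.12 m, giving peak height M/(n_e·A·√(4πDt)) = 6.17/(0.21 × 2.58 × 66.12) = 0.1722 kg/m³.
(x−vt)²/(4Dt) = (-36.55)²/(4 × 0.467 × 745) = 0.9599; exp(−0.9599) = 0.3829.
C = 0.1722 × 0.3829 = 0.0659 kg/m³.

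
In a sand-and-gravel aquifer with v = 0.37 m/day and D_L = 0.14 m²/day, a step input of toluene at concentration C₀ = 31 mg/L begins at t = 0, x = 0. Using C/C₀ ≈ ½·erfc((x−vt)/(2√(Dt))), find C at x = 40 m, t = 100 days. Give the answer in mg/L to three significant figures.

8.85 mg/L

For a continuous step input, C/C₀ ≈ ½·erfc((x−vt)/(2√(Dt))).
vt = 0.37 × 100 = 37 m and 2√(Dt) = 2√(0.14 × 100) = 7.483 m.
Argument (x−vt)/(2√(Dt)) = (40 − 37)/7.483 = 0.4009; ½·erfc(0.4009) = 0.2854.
C = 31 × 0.2854 = 8.85 mg/L.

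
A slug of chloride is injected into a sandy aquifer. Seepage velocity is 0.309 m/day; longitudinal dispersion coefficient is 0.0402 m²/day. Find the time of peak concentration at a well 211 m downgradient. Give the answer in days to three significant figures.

For the 1D instantaneous-source solution, setting ∂C/∂t = 0 at fixed x gives v²t² + 2Dt − x² = 0, so t = (√(D² + v²x²) − D)/v².
√(D² + v²x²) = √(0.0402² + 0.309² × 211²) = 65.20; v² = 0.095481.
t = (65.20 − 0.0402)/0.095481 = 682 days (vs. the pure-advection estimate x/v = 683 d).

682 days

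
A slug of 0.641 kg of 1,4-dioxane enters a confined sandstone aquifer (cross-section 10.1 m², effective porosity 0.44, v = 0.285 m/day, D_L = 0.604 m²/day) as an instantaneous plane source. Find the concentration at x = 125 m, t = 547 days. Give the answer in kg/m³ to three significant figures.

For an instantaneous plane source, C(x,t) = M/(n_e·A·√(4πDt)) · exp(−(x−vt)²/(4Dt)), with n_e·A the pore (flow) area.
Plume center vt = 0.285 × 547 = 155.895 m, so the well at 125 m is 30.895 m upgradient of the peak.
√(4πDt) = 64.43 m, giving peak height M/(n_e·A·√(4πDt)) = 0.641/(0.44 × 10.1 × 64.43) = 0.002239 kg/m³.
(x−vt)²/(4Dt) = (-30.895)²/(4 × 0.604 × 547) = 0.7223; exp(−0.7223) = 0.4856.
C = 0.002239 × 0.4856 = 0.00109 kg/m³.

0.00109 kg/m³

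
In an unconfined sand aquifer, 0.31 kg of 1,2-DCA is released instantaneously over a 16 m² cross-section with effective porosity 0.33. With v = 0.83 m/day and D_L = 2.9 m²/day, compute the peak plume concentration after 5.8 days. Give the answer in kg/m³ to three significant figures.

0.00404 kg/m³

The peak of an instantaneous 1D plume sits at x = vt; there the Gaussian factor is 1 and C_max = M/(n_e·A·√(4πDt)), where n_e·A is the pore area the mass is dissolved in.
√(4πDt) = √(4π × 2.9 × 5.8) = 14.54 m, so C_max = 0.31/(0.33 × 16 × 14.54) = 0.00404 kg/m³.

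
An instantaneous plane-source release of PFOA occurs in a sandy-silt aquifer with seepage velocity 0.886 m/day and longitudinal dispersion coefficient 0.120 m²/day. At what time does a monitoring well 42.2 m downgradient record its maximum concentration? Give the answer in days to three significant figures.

47.5 days

For the 1D instantaneous-source solution, setting ∂C/∂t = 0 at fixed x gives v²t² + 2Dt − x² = 0, so t = (√(D² + v²x²) − D)/v².
√(D² + v²x²) = √(0.120² + 0.886² × 42.2²) = 37.39; v² = 0.784996.
t = (37.39 − 0.120)/0.784996 = 47.5 days (vs. the pure-advection estimate x/v = 47.6 d).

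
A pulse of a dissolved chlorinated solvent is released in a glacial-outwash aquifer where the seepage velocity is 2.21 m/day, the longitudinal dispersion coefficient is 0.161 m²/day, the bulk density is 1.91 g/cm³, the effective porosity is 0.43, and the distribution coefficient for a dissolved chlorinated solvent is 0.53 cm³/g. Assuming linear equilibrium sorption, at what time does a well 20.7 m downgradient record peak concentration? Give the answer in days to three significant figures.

Retardation factor R = 1 + ρ_b·K_d/n = 1 + 1.91 × 0.53/0.43 = 3.354.
Sorption retards both mechanisms: v_R = v/R = 0.6589 m/day, D_R = D/R = 0.04800 m²/day.
Peak time from v_R²t² + 2D_R t − x² = 0: t = (√(D_R² + v_R²x²) − D_R)/v_R².
√(D_R² + v_R²x²) = √(0.04800² + 0.6589² × 20.7²) = 13.64; v_R² = 0.4341.
t = (13.64 − 0.04800)/0.4341 = 31.3 days.

31.3 days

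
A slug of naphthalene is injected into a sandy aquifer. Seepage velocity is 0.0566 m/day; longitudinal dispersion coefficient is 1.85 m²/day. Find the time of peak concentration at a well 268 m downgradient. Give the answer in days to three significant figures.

4190 days

For the 1D instantaneous-source solution, setting ∂C/∂t = 0 at fixed x gives v²t² + 2Dt − x² = 0, so t = (√(D² + v²x²) − D)/v².
√(D² + v²x²) = √(1.85² + 0.0566² × 268²) = 15.28; v² = 0.00320356.
t = (15.28 − 1.85)/0.00320356 = 4190 days (vs. the pure-advection estimate x/v = 4730 d).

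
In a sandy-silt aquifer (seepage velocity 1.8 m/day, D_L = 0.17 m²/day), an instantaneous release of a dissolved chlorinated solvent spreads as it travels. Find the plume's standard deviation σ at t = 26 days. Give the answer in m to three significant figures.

2.97 m

Dispersive spreading gives a Gaussian with σ² = 2Dt; advection only shifts the center.
σ = √(2 × 0.17 × 26) = 2.97 m.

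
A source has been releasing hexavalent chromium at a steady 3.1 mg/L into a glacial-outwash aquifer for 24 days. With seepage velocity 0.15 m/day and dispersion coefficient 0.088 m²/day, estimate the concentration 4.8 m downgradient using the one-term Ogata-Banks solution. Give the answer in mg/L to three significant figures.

0.867 mg/L

For a continuous step input, C/C₀ ≈ ½·erfc((x−vt)/(2√(Dt))).
vt = 0.15 × 24 = 3.6 m and 2√(Dt) = 2√(0.088 × 24) = 2.907 m.
Argument (x−vt)/(2√(Dt)) = (4.8 − 3.6)/2.907 = 0.4128; ½·erfc(0.4128) = 0.2797.
C = 3.1 × 0.2797 = 0.867 mg/L.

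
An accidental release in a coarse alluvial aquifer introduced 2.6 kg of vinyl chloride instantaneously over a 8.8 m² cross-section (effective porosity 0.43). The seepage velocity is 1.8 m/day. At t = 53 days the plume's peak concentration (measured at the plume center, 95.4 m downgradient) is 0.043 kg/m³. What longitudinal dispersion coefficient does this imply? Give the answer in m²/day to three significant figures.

0.383 m²/day

At the plume center C_max = M/(n_e·A·√(4πDt)), so D = M²/(4πt·(n_e·A·C_max)²).
n_e·A·C_max = 0.43 × 8.8 × 0.043 = 0.1627 kg/m.
D = 2.6²/(4π × 53 × 0.1627²) = 0.383 m²/day.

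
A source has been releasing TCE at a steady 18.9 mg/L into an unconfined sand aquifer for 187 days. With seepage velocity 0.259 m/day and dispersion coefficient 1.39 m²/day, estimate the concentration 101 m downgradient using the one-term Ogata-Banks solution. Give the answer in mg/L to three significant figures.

0.200 mg/L

For a continuous step input, C/C₀ ≈ ½·erfc((x−vt)/(2√(Dt))).
vt = 0.259 × 187 = 48.433 m and 2√(Dt) = 2√(1.39 × 187) = 32.24 m.
Argument (x−vt)/(2√(Dt)) = (101 − 48.433)/32.24 = 1.630; ½·erfc(1.630) = 0.01058.
C = 18.9 × 0.01058 = 0.200 mg/L.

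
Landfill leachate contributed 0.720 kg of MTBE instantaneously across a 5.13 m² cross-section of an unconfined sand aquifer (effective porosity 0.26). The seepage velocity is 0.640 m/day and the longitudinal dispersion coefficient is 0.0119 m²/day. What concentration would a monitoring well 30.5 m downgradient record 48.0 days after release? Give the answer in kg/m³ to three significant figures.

0.197 kg/m³

For an instantaneous plane source, C(x,t) = M/(n_e·A·√(4πDt)) · exp(−(x−vt)²/(4Dt)), with n_e·A the pore (flow) area.
Plume center vt = 0.640 × 48.0 = 30.72 m, so the well at 30.5 m is 0.22 m upgradient of the peak.
√(4πDt) = 2.679 m, giving peak height M/(n_e·A·√(4πDt)) = 0.720/(0.26 × 5.13 × 2.679) = 0.2015 kg/m³.
(x−vt)²/(4Dt) = (-0.22)²/(4 × 0.0119 × 48.0) = 0.02118; exp(−0.02118) = 0.9790.
C = 0.2015 × 0.9790 = 0.197 kg/m³.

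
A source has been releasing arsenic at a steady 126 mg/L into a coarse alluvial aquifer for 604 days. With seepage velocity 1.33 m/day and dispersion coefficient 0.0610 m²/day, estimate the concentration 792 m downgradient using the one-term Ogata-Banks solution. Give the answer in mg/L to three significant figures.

114 mg/L

For a continuous step input, C/C₀ ≈ ½·erfc((x−vt)/(2√(Dt))).
vt = 1.33 × 604 = 803.32 m and 2√(Dt) = 2√(0.0610 × 604) = 12.14 m.
Argument (x−vt)/(2√(Dt)) = (792 − 803.32)/12.14 = -0.9325; ½·erfc(-0.9325) = 0.9064.
C = 126 × 0.9064 = 114 mg/L.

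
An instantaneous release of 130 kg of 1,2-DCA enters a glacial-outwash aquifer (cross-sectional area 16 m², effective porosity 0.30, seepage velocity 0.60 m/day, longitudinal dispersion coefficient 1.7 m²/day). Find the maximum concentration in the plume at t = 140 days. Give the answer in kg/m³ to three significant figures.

The peak of an instantaneous 1D plume sits at x = vt; there the Gaussian factor is 1 and C_max = M/(n_e·A·√(4πDt)), where n_e·A is the pore area the mass is dissolved in.
√(4πDt) = √(4π × 1.7 × 140) = 54.69 m, so C_max = 130/(0.30 × 16 × 54.69) = 0.495 kg/m³.

0.495 kg/m³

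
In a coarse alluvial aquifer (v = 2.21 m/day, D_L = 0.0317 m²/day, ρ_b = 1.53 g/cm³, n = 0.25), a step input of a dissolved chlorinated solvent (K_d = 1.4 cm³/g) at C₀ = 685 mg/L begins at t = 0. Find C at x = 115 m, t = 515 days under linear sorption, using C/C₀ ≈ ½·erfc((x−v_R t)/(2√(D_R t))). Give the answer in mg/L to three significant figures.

Retardation factor R = 1 + ρ_b·K_d/n = 1 + 1.53 × 1.4/0.25 = 9.568.
Sorption retards both mechanisms: v_R = v/R = 0.2310 m/day, D_R = D/R = 0.003313 m²/day.
v_R·t = 0.2310 × 515 = 118.965 m; 2√(D_R t) = 2.612 m; argument = (115 − 118.965)/2.612 = -1.518.
C = C₀ × ½·erfc(-1.518) = 685 × 0.9841 = 674 mg/L.

674 mg/L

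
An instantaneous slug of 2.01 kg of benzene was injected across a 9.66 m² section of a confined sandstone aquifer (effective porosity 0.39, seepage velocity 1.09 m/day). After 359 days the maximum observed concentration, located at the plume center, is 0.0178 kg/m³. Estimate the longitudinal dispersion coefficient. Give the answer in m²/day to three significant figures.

0.199 m²/day

At the plume center C_max = M/(n_e·A·√(4πDt)), so D = M²/(4πt·(n_e·A·C_max)²).
n_e·A·C_max = 0.39 × 9.66 × 0.0178 = 0.06706 kg/m.
D = 2.01²/(4π × 359 × 0.06706²) = 0.199 m²/day.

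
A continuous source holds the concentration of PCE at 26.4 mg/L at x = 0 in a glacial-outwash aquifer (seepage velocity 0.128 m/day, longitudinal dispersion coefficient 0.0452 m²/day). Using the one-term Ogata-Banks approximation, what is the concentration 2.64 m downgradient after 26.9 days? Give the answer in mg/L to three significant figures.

18.4 mg/L

For a continuous step input, C/C₀ ≈ ½·erfc((x−vt)/(2√(Dt))).
vt = 0.128 × 26.9 = 3.4432 m and 2√(Dt) = 2√(0.0452 × 26.9) = 2.205 m.
Argument (x−vt)/(2√(Dt)) = (2.64 − 3.4432)/2.205 = -0.3643; ½·erfc(-0.3643) = 0.6968.
C = 26.4 × 0.6968 = 18.4 mg/L.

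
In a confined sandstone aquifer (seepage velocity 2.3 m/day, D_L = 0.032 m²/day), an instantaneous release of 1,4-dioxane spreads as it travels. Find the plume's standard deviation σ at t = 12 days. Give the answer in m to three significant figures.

Dispersive spreading gives a Gaussian with σ² = 2Dt; advection only shifts the center.
σ = √(2 × 0.032 × 12) = 0.876 m.

0.876 m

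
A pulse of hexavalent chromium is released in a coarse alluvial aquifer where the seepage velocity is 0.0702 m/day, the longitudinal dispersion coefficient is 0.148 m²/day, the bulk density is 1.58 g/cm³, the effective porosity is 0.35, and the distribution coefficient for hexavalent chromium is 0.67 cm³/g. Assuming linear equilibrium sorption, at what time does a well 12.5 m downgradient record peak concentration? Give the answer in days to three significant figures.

606 days

Retardation factor R = 1 + ρ_b·K_d/n = 1 + 1.58 × 0.67/0.35 = 4.025.
Sorption retards both mechanisms: v_R = v/R = 0.01744 m/day, D_R = D/R = 0.03677 m²/day.
Peak time from v_R²t² + 2D_R t − x² = 0: t = (√(D_R² + v_R²x²) − D_R)/v_R².
√(D_R² + v_R²x²) = √(0.03677² + 0.01744² × 12.5²) = 0.2211; v_R² = 0.0003042.
t = (0.2211 − 0.03677)/0.0003042 = 606 days.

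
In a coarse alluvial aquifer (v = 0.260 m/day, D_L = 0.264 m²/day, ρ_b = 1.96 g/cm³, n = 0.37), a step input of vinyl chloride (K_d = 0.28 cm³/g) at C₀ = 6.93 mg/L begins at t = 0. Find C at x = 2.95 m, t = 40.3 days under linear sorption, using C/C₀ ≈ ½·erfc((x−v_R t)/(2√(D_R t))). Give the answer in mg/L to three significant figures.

Retardation factor R = 1 + ρ_b·K_d/n = 1 + 1.96 × 0.28/0.37 = 2.483.
Sorption retards both mechanisms: v_R = v/R = 0.1047 m/day, D_R = D/R = 0.1063 m²/day.
v_R·t = 0.1047 × 40.3 = 4.21941 m; 2√(D_R t) = 4.140 m; argument = (2.95 − 4.21941)/4.140 = -0.3066.
C = C₀ × ½·erfc(-0.3066) = 6.93 × 0.6677 = 4.63 mg/L.

4.63 mg/L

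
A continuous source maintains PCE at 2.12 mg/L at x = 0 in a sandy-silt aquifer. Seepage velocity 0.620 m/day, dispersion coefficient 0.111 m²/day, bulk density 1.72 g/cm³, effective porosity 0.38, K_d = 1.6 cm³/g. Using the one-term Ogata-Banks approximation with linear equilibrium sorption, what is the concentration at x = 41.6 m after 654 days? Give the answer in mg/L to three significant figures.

2.05 mg/L

Retardation factor R = 1 + ρ_b·K_d/n = 1 + 1.72 × 1.6/0.38 = 8.242.
Sorption retards both mechanisms: v_R = v/R = 0.07522 m/day, D_R = D/R = 0.01347 m²/day.
v_R·t = 0.07522 × 654 = 49.19388 m; 2√(D_R t) = 5.936 m; argument = (41.6 − 49.19388)/5.936 = -1.279.
C = C₀ × ½·erfc(-1.279) = 2.12 × 0.9648 = 2.05 mg/L.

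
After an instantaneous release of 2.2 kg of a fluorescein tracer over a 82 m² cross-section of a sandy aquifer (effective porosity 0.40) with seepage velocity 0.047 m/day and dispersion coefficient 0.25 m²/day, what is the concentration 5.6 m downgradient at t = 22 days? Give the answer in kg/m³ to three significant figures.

For an instantaneous plane source, C(x,t) = M/(n_e·A·√(4πDt)) · exp(−(x−vt)²/(4Dt)), with n_e·A the pore (flow) area.
Plume center vt = 0.047 × 22 = 1.034 m, so the well at 5.6 m is 4.566 m downgradient of the peak.
√(4πDt) = 8.314 m, giving peak height M/(n_e·A·√(4πDt)) = 2.2/(0.40 × 82 × 8.314) = 0.008067 kg/m³.
(x−vt)²/(4Dt) = (4.566)²/(4 × 0.25 × 22) = 0.9477; exp(−0.9477) = 0.3876.
C = 0.008067 × 0.3876 = 0.00313 kg/m³.

0.00313 kg/m³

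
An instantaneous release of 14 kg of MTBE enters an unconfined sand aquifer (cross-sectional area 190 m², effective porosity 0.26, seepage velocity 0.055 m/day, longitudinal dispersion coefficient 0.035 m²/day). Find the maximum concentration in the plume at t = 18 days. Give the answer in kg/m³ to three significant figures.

0.101 kg/m³

The peak of an instantaneous 1D plume sits at x = vt; there the Gaussian factor is 1 and C_max = M/(n_e·A·√(4πDt)), where n_e·A is the pore area the mass is dissolved in.
√(4πDt) = √(4π × 0.035 × 18) = 2.814 m, so C_max = 14/(0.26 × 190 × 2.814) = 0.101 kg/m³.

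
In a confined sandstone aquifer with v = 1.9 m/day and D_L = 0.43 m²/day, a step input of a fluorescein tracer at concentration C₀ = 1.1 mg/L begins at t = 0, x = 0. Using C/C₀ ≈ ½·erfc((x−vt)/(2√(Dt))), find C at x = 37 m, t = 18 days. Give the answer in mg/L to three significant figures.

For a continuous step input, C/C₀ ≈ ½·erfc((x−vt)/(2√(Dt))).
vt = 1.9 × 18 = 34.2 m and 2√(Dt) = 2√(0.43 × 18) = 5.564 m.
Argument (x−vt)/(2√(Dt)) = (37 − 34.2)/5.564 = 0.5032; ½·erfc(0.5032) = 0.2383.
C = 1.1 × 0.2383 = 0.262 mg/L.

0.262 mg/L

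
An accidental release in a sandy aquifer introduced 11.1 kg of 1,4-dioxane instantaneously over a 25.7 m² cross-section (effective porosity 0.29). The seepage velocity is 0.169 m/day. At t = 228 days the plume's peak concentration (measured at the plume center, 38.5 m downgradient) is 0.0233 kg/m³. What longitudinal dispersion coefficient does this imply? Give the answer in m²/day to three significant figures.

At the plume center C_max = M/(n_e·A·√(4πDt)), so D = M²/(4πt·(n_e·A·C_max)²).
n_e·A·C_max = 0.29 × 25.7 × 0.0233 = 0.1737 kg/m.
D = 11.1²/(4π × 228 × 0.1737²) = 1.43 m²/day.

1.43 m²/day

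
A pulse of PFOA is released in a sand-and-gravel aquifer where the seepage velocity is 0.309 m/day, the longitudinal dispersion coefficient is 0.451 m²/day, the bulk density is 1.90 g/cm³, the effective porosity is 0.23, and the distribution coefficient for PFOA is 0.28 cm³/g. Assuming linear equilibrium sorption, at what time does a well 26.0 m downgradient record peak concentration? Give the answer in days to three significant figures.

Retardation factor R = 1 + ρ_b·K_d/n = 1 + 1.90 × 0.28/0.23 = 3.313.
Sorption retards both mechanisms: v_R = v/R = 0.09327 m/day, D_R = D/R = 0.1361 m²/day.
Peak time from v_R²t² + 2D_R t − x² = 0: t = (√(D_R² + v_R²x²) − D_R)/v_R².
√(D_R² + v_R²x²) = √(0.1361² + 0.09327² × 26.0²) = 2.429; v_R² = 0.008699.
t = (2.429 − 0.1361)/0.008699 = 264 days.

264 days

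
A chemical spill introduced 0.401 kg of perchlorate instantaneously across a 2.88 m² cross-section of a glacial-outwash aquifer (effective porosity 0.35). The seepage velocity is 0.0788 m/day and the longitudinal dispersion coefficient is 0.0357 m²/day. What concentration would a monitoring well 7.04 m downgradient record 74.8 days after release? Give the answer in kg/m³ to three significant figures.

0.0607 kg/m³

For an instantaneous plane source, C(x,t) = M/(n_e·A·√(4πDt)) · exp(−(x−vt)²/(4Dt)), with n_e·A the pore (flow) area.
Plume center vt = 0.0788 × 74.8 = 5.89424 m, so the well at 7.04 m is 1.14576 m downgradient of the peak.
√(4πDt) = 5.793 m, giving peak height M/(n_e·A·√(4πDt)) = 0.401/(0.35 × 2.88 × 5.793) = 0.06867 kg/m³.
(x−vt)²/(4Dt) = (1.14576)²/(4 × 0.0357 × 74.8) = 0.1229; exp(−0.1229) = 0.8844.
C = 0.06867 × 0.8844 = 0.0607 kg/m³.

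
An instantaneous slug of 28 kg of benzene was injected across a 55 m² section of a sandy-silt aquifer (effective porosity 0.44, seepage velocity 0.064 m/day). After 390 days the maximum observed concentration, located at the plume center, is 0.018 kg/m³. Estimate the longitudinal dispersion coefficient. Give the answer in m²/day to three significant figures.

0.843 m²/day

At the plume center C_max = M/(n_e·A·√(4πDt)), so D = M²/(4πt·(n_e·A·C_max)²).
n_e·A·C_max = 0.44 × 55 × 0.018 = 0.4356 kg/m.
D = 28²/(4π × 390 × 0.4356²) = 0.843 m²/day.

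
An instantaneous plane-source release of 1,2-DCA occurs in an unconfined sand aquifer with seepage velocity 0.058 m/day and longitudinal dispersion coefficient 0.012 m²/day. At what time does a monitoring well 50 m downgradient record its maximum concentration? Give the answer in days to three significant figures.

For the 1D instantaneous-source solution, setting ∂C/∂t = 0 at fixed x gives v²t² + 2Dt − x² = 0, so t = (√(D² + v²x²) − D)/v².
√(D² + v²x²) = √(0.012² + 0.058² × 50²) = 2.900; v² = 0.003364.
t = (2.900 − 0.012)/0.003364 = 859 days (vs. the pure-advection estimate x/v = 862 d).

859 days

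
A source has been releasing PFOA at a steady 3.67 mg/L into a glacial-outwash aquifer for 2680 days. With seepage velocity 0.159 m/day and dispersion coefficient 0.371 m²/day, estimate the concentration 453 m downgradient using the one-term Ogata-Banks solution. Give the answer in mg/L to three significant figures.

For a continuous step input, C/C₀ ≈ ½·erfc((x−vt)/(2√(Dt))).
vt = 0.159 × 2680 = 426.12 m and 2√(Dt) = 2√(0.371 × 2680) = 63.06 m.
Argument (x−vt)/(2√(Dt)) = (453 − 426.12)/63.06 = 0.4263; ½·erfc(0.4263) = 0.2733.
C = 3.67 × 0.2733 = 1.00 mg/L.

1.00 mg/L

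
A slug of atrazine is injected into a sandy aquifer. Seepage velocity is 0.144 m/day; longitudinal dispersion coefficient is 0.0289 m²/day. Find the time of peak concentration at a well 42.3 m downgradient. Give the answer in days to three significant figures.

For the 1D instantaneous-source solution, setting ∂C/∂t = 0 at fixed x gives v²t² + 2Dt − x² = 0, so t = (√(D² + v²x²) − D)/v².
√(D² + v²x²) = √(0.0289² + 0.144² × 42.3²) = 6.091; v² = 0.020736.
t = (6.091 − 0.0289)/0.020736 = 292 days (vs. the pure-advection estimate x/v = 294 d).

292 days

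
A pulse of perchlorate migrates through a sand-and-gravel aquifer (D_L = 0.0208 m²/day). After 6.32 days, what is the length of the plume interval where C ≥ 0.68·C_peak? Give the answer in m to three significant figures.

The plume is Gaussian with σ = √(2Dt) = √(2 × 0.0208 × 6.32) = 0.5127 m.
C/C_peak = exp(−Δx²/(2σ²)) = 0.68 ⇒ Δx = σ·√(−2 ln 0.68) = 0.5127 × 0.8783 = 0.4503 m.
Width = 2Δx = 0.901 m.

0.901 m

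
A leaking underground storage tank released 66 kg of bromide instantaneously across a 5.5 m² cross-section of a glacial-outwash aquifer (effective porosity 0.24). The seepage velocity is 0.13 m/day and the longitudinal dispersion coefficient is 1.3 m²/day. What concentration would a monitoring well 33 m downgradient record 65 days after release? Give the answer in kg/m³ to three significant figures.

0.258 kg/m³

For an instantaneous plane source, C(x,t) = M/(n_e·A·√(4πDt)) · exp(−(x−vt)²/(4Dt)), with n_e·A the pore (flow) area.
Plume center vt = 0.13 × 65 = 8.45 m, so the well at 33 m is 24.55 m downgradient of the peak.
√(4πDt) = 32.59 m, giving peak height M/(n_e·A·√(4πDt)) = 66/(0.24 × 5.5 × 32.59) = 1.534 kg/m³.
(x−vt)²/(4Dt) = (24.55)²/(4 × 1.3 × 65) = 1.783; exp(−1.783) = 0.1681.
C = 1.534 × 0.1681 = 0.258 kg/m³.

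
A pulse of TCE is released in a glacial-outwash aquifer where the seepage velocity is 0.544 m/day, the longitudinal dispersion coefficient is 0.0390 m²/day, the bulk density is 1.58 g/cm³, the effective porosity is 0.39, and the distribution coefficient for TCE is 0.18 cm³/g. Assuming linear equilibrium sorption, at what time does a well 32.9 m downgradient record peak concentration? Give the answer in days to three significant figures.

Retardation factor R = 1 + ρ_b·K_d/n = 1 + 1.58 × 0.18/0.39 = 1.729.
Sorption retards both mechanisms: v_R = v/R = 0.3146 m/day, D_R = D/R = 0.02256 m²/day.
Peak time from v_R²t² + 2D_R t − x² = 0: t = (√(D_R² + v_R²x²) − D_R)/v_R².
√(D_R² + v_R²x²) = √(0.02256² + 0.3146² × 32.9²) = 10.35; v_R² = 0.09897.
t = (10.35 − 0.02256)/0.09897 = 104 days.

104 days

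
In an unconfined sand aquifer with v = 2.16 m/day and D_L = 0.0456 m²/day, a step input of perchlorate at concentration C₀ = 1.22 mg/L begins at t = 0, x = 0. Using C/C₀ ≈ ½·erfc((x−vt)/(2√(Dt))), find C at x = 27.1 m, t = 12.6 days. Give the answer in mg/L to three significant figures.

For a continuous step input, C/C₀ ≈ ½·erfc((x−vt)/(2√(Dt))).
vt = 2.16 × 12.6 = 27.216 m and 2√(Dt) = 2√(0.0456 × 12.6) = 1.516 m.
Argument (x−vt)/(2√(Dt)) = (27.1 − 27.216)/1.516 = -0.07652; ½·erfc(-0.07652) = 0.5431.
C = 1.22 × 0.5431 = 0.663 mg/L.

0.663 mg/L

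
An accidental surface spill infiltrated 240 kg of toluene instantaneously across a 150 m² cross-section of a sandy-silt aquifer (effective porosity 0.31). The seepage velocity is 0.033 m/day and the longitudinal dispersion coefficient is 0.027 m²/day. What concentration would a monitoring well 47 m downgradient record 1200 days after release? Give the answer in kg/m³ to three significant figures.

For an instantaneous plane source, C(x,t) = M/(n_e·A·√(4πDt)) · exp(−(x−vt)²/(4Dt)), with n_e·A the pore (flow) area.
Plume center vt = 0.033 × 1200 = 39.6 m, so the well at 47 m is 7.4 m downgradient of the peak.
√(4πDt) = 20.18 m, giving peak height M/(n_e·A·√(4πDt)) = 240/(0.31 × 150 × 20.18) = 0.2558 kg/m³.
(x−vt)²/(4Dt) = (7.4)²/(4 × 0.027 × 1200) = 0.4225; exp(−0.4225) = 0.6554.
C = 0.2558 × 0.6554 = 0.168 kg/m³.

0.168 kg/m³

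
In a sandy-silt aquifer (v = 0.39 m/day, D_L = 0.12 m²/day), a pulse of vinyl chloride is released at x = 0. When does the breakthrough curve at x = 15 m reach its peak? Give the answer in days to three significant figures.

For the 1D instantaneous-source solution, setting ∂C/∂t = 0 at fixed x gives v²t² + 2Dt − x² = 0, so t = (√(D² + v²x²) − D)/v².
√(D² + v²x²) = √(0.12² + 0.39² × 15²) = 5.851; v² = 0.1521.
t = (5.851 − 0.12)/0.1521 = 37.7 days (vs. the pure-advection estimate x/v = 38.5 d).

37.7 days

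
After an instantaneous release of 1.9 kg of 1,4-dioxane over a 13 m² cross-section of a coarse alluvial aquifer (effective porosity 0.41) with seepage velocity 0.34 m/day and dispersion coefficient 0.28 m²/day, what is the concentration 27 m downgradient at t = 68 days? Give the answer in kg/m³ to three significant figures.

0.0189 kg/m³

For an instantaneous plane source, C(x,t) = M/(n_e·A·√(4πDt)) · exp(−(x−vt)²/(4Dt)), with n_e·A the pore (flow) area.
Plume center vt = 0.34 × 68 = 23.12 m, so the well at 27 m is 3.88 m downgradient of the peak.
√(4πDt) = 15.47 m, giving peak height M/(n_e·A·√(4πDt)) = 1.9/(0.41 × 13 × 15.47) = 0.02304 kg/m³.
(x−vt)²/(4Dt) = (3.88)²/(4 × 0.28 × 68) = 0.1977; exp(−0.1977) = 0.8206.
C = 0.02304 × 0.8206 = 0.0189 kg/m³.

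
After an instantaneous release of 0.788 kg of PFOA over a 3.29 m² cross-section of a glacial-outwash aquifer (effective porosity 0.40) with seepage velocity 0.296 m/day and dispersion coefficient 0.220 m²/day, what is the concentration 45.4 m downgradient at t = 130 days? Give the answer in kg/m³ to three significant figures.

For an instantaneous plane source, C(x,t) = M/(n_e·A·√(4πDt)) · exp(−(x−vt)²/(4Dt)), with n_e·A the pore (flow) area.
Plume center vt = 0.296 × 130 = 38.48 m, so the well at 45.4 m is 6.92 m downgradient of the peak.
√(4πDt) = 18.96 m, giving peak height M/(n_e·A·√(4πDt)) = 0.788/(0.40 × 3.29 × 18.96) = 0.03158 kg/m³.
(x−vt)²/(4Dt) = (6.92)²/(4 × 0.220 × 130) = 0.4186; exp(−0.4186) = 0.6580.
C = 0.03158 × 0.6580 = 0.0208 kg/m³.

0.0208 kg/m³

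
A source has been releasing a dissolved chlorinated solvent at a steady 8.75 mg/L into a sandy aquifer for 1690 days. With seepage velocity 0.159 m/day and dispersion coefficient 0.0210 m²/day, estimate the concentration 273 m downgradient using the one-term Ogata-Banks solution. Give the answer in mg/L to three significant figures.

For a continuous step input, C/C₀ ≈ ½·erfc((x−vt)/(2√(Dt))).
vt = 0.159 × 1690 = 268.71 m and 2√(Dt) = 2√(0.0210 × 1690) = 11.91 m.
Argument (x−vt)/(2√(Dt)) = (273 − 268.71)/11.91 = 0.3602; ½·erfc(0.3602) = 0.3052.
C = 8.75 × 0.3052 = 2.67 mg/L.

2.67 mg/L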